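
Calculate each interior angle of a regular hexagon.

Each interior angle of a regular n-gon is (n - 2) * 180 / n.
For n = 6: (6 - 2) * 180 / 6 = 720/6 = 120 degrees.

120 degrees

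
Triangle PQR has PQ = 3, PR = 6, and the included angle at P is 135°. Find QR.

When two sides and the included angle are known, the law of cosines gives the third side.
c^2 = a^2 + b^2 - 2ab cos(C) generalizes the Pythagorean theorem to non-right triangles.
Here: QR^2 = 9 + 36 - 36*(-sqrt(2)/2) = 18*sqrt(2) + 45
QR = 3*sqrt(2*sqrt(2) + 5)

3*sqrt(2*sqrt(2) + 5)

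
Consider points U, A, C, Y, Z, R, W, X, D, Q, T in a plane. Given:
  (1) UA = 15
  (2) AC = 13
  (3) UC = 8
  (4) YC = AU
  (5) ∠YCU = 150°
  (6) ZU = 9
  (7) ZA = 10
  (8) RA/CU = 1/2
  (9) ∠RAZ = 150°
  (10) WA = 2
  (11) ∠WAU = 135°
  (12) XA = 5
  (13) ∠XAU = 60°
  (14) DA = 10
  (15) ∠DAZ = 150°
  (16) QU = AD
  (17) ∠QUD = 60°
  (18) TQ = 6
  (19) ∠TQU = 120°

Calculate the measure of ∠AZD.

Step 1: By the law of cosines on triangle ZAD: ZD² = 10² + 10² − 2·10·10·cos(150°) = 373.21, so ZD ≈ 19.32.
Step 2: By the inverse law of cosines on triangle AZD: cos(∠AZD) = (10² + 19.32² − 10²) / (2·10·19.32) = 373.21/386.37 = 0.9659, so ∠AZD = 15°.

Therefore, the measure of angle ∠AZD = 15°.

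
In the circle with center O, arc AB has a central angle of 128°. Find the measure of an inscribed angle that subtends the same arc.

By the inscribed angle theorem, the inscribed angle is half the central angle.
Inscribed angle = 128° / 2 = 64°

64°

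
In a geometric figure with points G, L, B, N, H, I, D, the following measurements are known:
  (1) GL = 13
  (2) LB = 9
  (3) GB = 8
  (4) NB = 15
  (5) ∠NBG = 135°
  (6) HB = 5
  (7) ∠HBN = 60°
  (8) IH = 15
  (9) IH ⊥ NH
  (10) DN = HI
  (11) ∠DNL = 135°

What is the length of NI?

Step 1: By the law of cosines on triangle NBH: NH² = 15² + 5² − 2·15·5·cos(60°) = 175, so NH = 5·√7.
Step 2: By the law of cosines on triangle NHI: NI² = (5·√7)² + 15² − 2·5·√7·15·cos(90°) = 400, so NI = 20.

Therefore, the length of NI = 20.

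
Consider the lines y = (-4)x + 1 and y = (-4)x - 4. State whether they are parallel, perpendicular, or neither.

Slope of line 1: m1 = -4
Slope of line 2: m2 = -4
Since m1 = m2 = -4, the lines are parallel.

Parallel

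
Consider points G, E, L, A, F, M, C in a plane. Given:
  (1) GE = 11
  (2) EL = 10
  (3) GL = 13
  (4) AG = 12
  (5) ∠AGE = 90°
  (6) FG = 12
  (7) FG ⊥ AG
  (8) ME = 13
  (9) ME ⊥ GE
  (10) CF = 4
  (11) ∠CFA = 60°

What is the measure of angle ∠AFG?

Step 1: By the law of cosines on triangle FGA: FA² = 12² + 12² − 2·12·12·cos(90°) = 288, so FA = 12·√2.
Step 2: By the inverse law of cosines on triangle AFG: cos(∠AFG) = ((12·√2)² + 12² − 12²) / (2·12·√2·12) = 288/407.29 = 0.7071, so ∠AFG = 45°.

Therefore, the measure of angle ∠AFG = 45°.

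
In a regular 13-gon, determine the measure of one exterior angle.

Each exterior angle of a regular n-gon is 360 / n.
For n = 13: 360 / 13 = 360/13 degrees.

360/13 degrees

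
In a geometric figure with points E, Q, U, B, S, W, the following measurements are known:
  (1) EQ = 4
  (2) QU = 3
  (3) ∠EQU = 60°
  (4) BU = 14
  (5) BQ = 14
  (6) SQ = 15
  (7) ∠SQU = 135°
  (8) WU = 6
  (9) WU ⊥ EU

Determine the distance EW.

Step 1: By the law of cosines on triangle UQE: UE² = 3² + 4² − 2·3·4·cos(60°) = 13, so UE = √13.
Step 2: By the law of cosines on triangle EUW: EW² = √13² + 6² − 2·√13·6·cos(90°) = 49, so EW = 7.

Therefore, the length of EW = 7.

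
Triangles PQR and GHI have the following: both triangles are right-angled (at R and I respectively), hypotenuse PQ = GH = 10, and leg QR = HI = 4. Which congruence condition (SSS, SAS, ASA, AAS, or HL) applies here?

The given information matches HL: The hypotenuse and one leg of two right triangles are equal (Hypotenuse-Leg).

HL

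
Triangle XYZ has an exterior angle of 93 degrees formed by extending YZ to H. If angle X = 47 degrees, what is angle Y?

The exterior angle theorem states that an exterior angle equals the sum of the two non-adjacent interior angles.
So 93 = 47 + angle Y, which gives angle Y = 93 - 47 = 46 degrees.

46 degrees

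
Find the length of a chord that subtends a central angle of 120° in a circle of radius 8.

Drop a perpendicular from the center to the chord, bisecting both the chord and the central angle.
Each half-chord = r sin(θ/2) = 8 sin(60°).
The full chord = 2 × 8 × sin(60°) = 8*sqrt(3).

8*sqrt(3)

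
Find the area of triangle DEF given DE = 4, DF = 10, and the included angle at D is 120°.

Area = (1/2)(4)(10) sin(120°) = (1/2)(4)(10)(sqrt(3)/2) = 10*sqrt(3)

10*sqrt(3)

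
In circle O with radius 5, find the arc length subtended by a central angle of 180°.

The full circumference is 2πr = 2π(5) = 10*pi.
The arc spans 180° out of 360°, which is a fraction of 1/2.
Arc length = 10*pi × 1/2 = 5*pi.

5*pi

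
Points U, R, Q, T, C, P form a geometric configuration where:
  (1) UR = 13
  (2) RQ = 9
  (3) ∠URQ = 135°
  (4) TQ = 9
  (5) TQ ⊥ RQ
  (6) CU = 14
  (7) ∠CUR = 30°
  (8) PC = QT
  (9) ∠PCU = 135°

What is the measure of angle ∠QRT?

Step 1: By the law of cosines on triangle RQT: RT² = 9² + 9² − 2·9·9·cos(90°) = 162, so RT = 9·√2.
Step 2: By the inverse law of cosines on triangle QRT: cos(∠QRT) = (9² + (9·√2)² − 9²) / (2·9·9·√2) = 162/229.1 = 0.7071, so ∠QRT = 45°.

Therefore, the measure of angle ∠QRT = 45°.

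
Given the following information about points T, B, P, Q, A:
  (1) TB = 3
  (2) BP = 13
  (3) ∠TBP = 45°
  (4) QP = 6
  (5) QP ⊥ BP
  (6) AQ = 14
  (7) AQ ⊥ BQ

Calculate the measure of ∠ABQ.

Step 1: By the law of cosines on triangle BPQ: BQ² = 13² + 6² − 2·13·6·cos(90°) = 205, so BQ ≈ 14.32.
Step 2: By the law of cosines on triangle BQA: BA² = 14.32² + 14² − 2·14.32·14·cos(90°) = 401, so BA ≈ 20.02.
Step 3: By the inverse law of cosines on triangle ABQ: cos(∠ABQ) = (20.02² + 14.32² − 14²) / (2·20.02·14.32) = 410/573.43 = 0.715, so ∠ABQ = 44.36°.

Therefore, the measure of angle ∠ABQ = 44.36°.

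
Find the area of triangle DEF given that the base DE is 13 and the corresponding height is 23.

Area = (1/2)(13)(23) = 299/2

299/2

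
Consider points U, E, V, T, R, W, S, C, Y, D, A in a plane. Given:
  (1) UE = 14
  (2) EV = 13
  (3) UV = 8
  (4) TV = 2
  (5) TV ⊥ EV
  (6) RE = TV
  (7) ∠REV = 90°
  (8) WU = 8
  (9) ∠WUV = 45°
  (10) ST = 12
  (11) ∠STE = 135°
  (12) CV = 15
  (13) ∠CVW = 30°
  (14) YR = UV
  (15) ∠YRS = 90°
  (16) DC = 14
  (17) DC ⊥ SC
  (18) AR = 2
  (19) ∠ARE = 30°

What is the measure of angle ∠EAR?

From the given relations: RE = TV = 2.
Step 1: By the law of cosines on triangle ARE: AE² = 2² + 2² − 2·2·2·cos(30°) = 1.07, so AE ≈ 1.04.
Step 2: By the inverse law of cosines on triangle EAR: cos(∠EAR) = (1.04² + 2² − 2²) / (2·1.04·2) = 1.07/4.14 = 0.2588, so ∠EAR = 75°.

Therefore, the measure of angle ∠EAR = 75°.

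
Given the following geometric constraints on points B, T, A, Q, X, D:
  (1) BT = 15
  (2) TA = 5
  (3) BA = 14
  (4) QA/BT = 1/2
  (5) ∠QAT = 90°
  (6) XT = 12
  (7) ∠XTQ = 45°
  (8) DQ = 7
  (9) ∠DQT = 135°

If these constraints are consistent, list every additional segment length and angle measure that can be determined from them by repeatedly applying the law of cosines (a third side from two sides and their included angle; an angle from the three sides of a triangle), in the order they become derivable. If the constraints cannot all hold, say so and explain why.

The constraints are consistent. Derivable facts, in order:
After 1 step:
- TQ = 5/2·√13
- ∠ABT = 19.46°
- ∠ATB = 68.9°
- ∠BAT = 91.64°
After 2 steps:
- QX ≈ 8.5
- TD ≈ 14.81
- ∠AQT = 33.69°
- ∠ATQ = 56.31°
After 3 steps:
- ∠DTQ = 19.52°
- ∠QDT = 25.48°
- ∠QXT = 48.56°
- ∠TQX = 86.44°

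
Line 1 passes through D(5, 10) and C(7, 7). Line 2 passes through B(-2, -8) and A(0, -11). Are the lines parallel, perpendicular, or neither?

Slope of line 1: m1 = (7 - 10)/(7 - 5) = -3/2 = -3/2
Slope of line 2: m2 = (-11 - -8)/(0 - -2) = -3/2 = -3/2
Since m1 = m2 = -3/2, the lines are parallel.

Parallel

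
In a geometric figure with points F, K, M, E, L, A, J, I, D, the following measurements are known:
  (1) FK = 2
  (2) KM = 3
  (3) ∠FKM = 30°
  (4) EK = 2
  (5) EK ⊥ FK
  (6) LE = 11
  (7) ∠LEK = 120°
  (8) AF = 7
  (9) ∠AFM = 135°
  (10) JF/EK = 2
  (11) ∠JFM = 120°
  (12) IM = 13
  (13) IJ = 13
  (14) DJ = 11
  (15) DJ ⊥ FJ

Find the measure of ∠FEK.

Step 1: By the law of cosines on triangle EKF: EF² = 2² + 2² − 2·2·2·cos(90°) = 8, so EF = 2·√2.
Step 2: By the inverse law of cosines on triangle FEK: cos(∠FEK) = ((2·√2)² + 2² − 2²) / (2·2·√2·2) = 8/11.31 = 0.7071, so ∠FEK = 45°.

Therefore, the measure of angle ∠FEK = 45°.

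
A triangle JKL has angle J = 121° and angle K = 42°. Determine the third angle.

Let angle L = x. Then 121 + 42 + x = 180.
x = 180 - 163 = 17 degrees.

17 degrees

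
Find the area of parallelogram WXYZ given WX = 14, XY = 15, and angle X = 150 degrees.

Area = 14 * 15 * sin(150°) = 210 * 1/2 = 105

105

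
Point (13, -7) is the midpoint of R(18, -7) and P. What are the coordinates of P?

Using the midpoint formula: M = ((x1 + x2)/2, (y1 + y2)/2)
We know M = (13, -7) and R = (18, -7)
For x: 13 = (18 + x2)/2, so x2 = 2*13 - 18 = 8
For y: -7 = (-7 + y2)/2, so y2 = 2*-7 - -7 = -7
P = (8, -7)

(8, -7)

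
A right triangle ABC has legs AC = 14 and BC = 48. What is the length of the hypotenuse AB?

By the Pythagorean theorem: AB^2 = AC^2 + BC^2
AB^2 = 14^2 + 48^2 = 196 + 2304 = 2500
AB = sqrt(2500) = 50

50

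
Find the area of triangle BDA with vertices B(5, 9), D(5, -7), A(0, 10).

The Shoelace formula computes the area from vertex coordinates by summing cross products.
For vertices (5,9), (5,-7), (0,10):
Signed sum = 5*-7 - 5*9 + 5*10 - 0*-7 + 0*9 - 5*10
= -80 + 50 + -50 = -80
Area = (1/2)|-80| = 40.

40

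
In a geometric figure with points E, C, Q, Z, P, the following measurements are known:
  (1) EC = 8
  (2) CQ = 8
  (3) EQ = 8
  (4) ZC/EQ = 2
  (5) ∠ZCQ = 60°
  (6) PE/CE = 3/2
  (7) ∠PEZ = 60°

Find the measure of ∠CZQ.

From the given relations: ZC = 2·EQ = 2·8 = 16.
Step 1: By the law of cosines on triangle ZCQ: ZQ² = 16² + 8² − 2·16·8·cos(60°) = 192, so ZQ = 8·√3.
Step 2: By the inverse law of cosines on triangle CZQ: cos(∠CZQ) = (16² + (8·√3)² − 8²) / (2·16·8·√3) = 384/443.41 = 0.866, so ∠CZQ = 30°.

Therefore, the measure of angle ∠CZQ = 30°.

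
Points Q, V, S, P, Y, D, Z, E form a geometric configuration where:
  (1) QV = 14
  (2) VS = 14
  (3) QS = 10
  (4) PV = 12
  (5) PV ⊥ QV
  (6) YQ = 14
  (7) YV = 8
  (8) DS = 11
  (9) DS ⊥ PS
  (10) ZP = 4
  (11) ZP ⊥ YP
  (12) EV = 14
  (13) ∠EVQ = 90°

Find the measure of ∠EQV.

Step 1: By the law of cosines on triangle QVE: QE² = 14² + 14² − 2·14·14·cos(90°) = 392, so QE = 14·√2.
Step 2: By the inverse law of cosines on triangle EQV: cos(∠EQV) = ((14·√2)² + 14² − 14²) / (2·14·√2·14) = 392/554.37 = 0.7071, so ∠EQV = 45°.

Therefore, the measure of angle ∠EQV = 45°.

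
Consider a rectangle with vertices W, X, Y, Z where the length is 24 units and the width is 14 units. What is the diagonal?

d = sqrt(24^2 + 14^2) = sqrt(772) = 2*sqrt(193)

2*sqrt(193)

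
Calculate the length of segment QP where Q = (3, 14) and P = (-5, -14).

d = sqrt((-8)^2 + (-28)^2) = sqrt(848) = 4*sqrt(53)

4*sqrt(53)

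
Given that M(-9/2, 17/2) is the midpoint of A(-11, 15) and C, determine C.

Using the midpoint formula: M = ((x1 + x2)/2, (y1 + y2)/2)
We know M = (-9/2, 17/2) and A = (-11, 15)
For x: -9/2 = (-11 + x2)/2, so x2 = 2*-9/2 - -11 = 2
For y: 17/2 = (15 + y2)/2, so y2 = 2*17/2 - 15 = 2
C = (2, 2)

(2, 2)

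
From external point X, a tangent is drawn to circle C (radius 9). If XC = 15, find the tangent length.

The tangent, radius, and line from the external point to the center form a right triangle.
The right angle is where the tangent meets the radius.
By the Pythagorean theorem: tangent² + 9² = 15²
tangent² = 225 - 81 = 144
tangent = 12

12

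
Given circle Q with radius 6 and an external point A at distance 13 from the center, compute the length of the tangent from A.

The tangent, radius, and line from the external point to the center form a right triangle.
The right angle is where the tangent meets the radius.
By the Pythagorean theorem: tangent² + 6² = 13²
tangent² = 169 - 36 = 133
tangent = sqrt(133)

sqrt(133)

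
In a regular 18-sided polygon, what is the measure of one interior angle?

Each interior angle of a regular n-gon is (n - 2) * 180 / n.
For n = 18: (18 - 2) * 180 / 18 = 2880/18 = 160 degrees.

160 degrees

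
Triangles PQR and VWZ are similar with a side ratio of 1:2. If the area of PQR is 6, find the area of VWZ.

Area ratio = (1/2)^2 = 1/4. Area of VWZ = 6 * 4/1 = 24.

24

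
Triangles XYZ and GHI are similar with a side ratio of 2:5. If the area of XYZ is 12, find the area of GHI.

For similar figures, the area ratio equals the square of the side ratio.
Side ratio (XYZ to GHI) = 2:5, so area ratio = 2^2:5^2 = 4:25.
If the area of XYZ is 12, then the area of GHI = 12 * (25/4) = 75.

75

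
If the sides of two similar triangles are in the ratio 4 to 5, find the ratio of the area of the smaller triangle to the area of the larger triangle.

The ratio of areas of similar triangles equals the square of the side ratio.
Side ratio = 4:5
Area ratio = (4/5)^2 = 16/25 = 16:25

16:25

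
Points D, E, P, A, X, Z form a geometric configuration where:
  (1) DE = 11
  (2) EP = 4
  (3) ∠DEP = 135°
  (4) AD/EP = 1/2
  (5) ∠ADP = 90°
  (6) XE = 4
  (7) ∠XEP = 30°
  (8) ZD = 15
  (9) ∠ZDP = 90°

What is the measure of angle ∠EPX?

Step 1: By the law of cosines on triangle PEX: PX² = 4² + 4² − 2·4·4·cos(30°) = 4.29, so PX ≈ 2.07.
Step 2: By the inverse law of cosines on triangle EPX: cos(∠EPX) = (4² + 2.07² − 4²) / (2·4·2.07) = 4.29/16.56 = 0.2588, so ∠EPX = 75°.

Therefore, the measure of angle ∠EPX = 75°.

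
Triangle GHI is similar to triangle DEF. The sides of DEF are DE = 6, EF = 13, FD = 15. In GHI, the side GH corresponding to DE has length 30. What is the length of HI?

Since the triangles are similar, the ratio of corresponding sides is constant.
Scale factor k = GH / DE = 30 / 6 = 5
HI = k * EF = 5 * 13 = 65

65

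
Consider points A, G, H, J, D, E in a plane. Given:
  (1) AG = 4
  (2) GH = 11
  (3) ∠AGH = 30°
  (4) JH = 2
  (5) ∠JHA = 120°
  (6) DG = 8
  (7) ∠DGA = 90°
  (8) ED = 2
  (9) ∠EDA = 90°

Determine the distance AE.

Step 1: By the law of cosines on triangle DGA: DA² = 8² + 4² − 2·8·4·cos(90°) = 80, so DA = 4·√5.
Step 2: By the law of cosines on triangle ADE: AE² = (4·√5)² + 2² − 2·4·√5·2·cos(90°) = 84, so AE = 2·√21.

Therefore, the length of AE = 2·√21.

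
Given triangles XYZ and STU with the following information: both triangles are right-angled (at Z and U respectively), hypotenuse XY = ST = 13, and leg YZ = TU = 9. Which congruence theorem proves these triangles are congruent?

The given information matches HL: The hypotenuse and one leg of two right triangles are equal (Hypotenuse-Leg).

HL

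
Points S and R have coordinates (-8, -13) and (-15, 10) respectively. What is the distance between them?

d = sqrt((-7)^2 + (23)^2) = sqrt(578) = 17*sqrt(2)

17*sqrt(2)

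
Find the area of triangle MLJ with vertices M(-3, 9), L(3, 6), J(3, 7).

Shoelace: Area = (1/2)|-3(6-7) + 3(7-9) + 3(9-6)| = (1/2)(6) = 3

3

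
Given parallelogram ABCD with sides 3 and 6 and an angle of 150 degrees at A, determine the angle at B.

Consecutive angles are supplementary: angle B = 180 - 150 = 30 degrees.

30 degrees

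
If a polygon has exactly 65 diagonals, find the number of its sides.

Using d = n(n - 3)/2, we solve 65 = n(n - 3)/2.
So n(n - 3) = 130.
Testing n = 13: 13 * 10 = 130 = 130. Correct.
The polygon has 13 sides.

13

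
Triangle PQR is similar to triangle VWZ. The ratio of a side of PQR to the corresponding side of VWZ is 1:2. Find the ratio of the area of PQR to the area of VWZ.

Area ratio = (side ratio)^2 = (1/2)^2 = 1:4.

1:4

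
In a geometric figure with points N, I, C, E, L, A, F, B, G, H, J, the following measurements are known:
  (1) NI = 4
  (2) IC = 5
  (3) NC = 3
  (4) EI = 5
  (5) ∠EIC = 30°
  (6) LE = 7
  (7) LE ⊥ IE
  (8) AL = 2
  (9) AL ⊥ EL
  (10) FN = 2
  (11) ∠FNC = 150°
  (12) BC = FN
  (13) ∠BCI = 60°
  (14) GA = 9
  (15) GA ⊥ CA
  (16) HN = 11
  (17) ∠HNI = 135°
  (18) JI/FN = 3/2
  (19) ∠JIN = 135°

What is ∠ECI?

Step 1: By the law of cosines on triangle CIE: CE² = 5² + 5² − 2·5·5·cos(30°) = 6.7, so CE ≈ 2.59.
Step 2: By the inverse law of cosines on triangle ECI: cos(∠ECI) = (2.59² + 5² − 5²) / (2·2.59·5) = 6.7/25.88 = 0.2588, so ∠ECI = 75°.

Therefore, the measure of angle ∠ECI = 75°.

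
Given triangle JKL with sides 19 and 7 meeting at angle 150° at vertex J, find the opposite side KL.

When two sides and the included angle are known, the law of cosines gives the third side.
c^2 = a^2 + b^2 - 2ab cos(C) generalizes the Pythagorean theorem to non-right triangles.
Here: KL^2 = 361 + 49 - 266*(-sqrt(3)/2) = 133*sqrt(3) + 410
KL = sqrt(133*sqrt(3) + 410)

sqrt(133*sqrt(3) + 410)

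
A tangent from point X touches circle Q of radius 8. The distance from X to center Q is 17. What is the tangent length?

Let T be the point of tangency. Then QT ⊥ XT (radius ⊥ tangent).
In right triangle QTX: QX² = QT² + XT²
17² = 8² + XT²
XT² = 225, XT = 15

15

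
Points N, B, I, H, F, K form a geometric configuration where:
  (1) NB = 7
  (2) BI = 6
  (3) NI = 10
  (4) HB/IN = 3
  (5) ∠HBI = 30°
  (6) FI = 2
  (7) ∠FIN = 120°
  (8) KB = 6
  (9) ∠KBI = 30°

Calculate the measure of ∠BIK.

Step 1: By the law of cosines on triangle IBK: IK² = 6² + 6² − 2·6·6·cos(30°) = 9.65, so IK ≈ 3.11.
Step 2: By the inverse law of cosines on triangle BIK: cos(∠BIK) = (6² + 3.11² − 6²) / (2·6·3.11) = 9.65/37.27 = 0.2588, so ∠BIK = 75°.

Therefore, the measure of angle ∠BIK = 75°.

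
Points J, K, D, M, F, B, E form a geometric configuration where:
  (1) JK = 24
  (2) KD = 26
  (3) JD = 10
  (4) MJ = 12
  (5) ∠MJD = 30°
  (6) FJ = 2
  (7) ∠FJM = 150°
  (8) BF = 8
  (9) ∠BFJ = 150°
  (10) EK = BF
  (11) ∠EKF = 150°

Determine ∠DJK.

Step 1: By the inverse law of cosines on triangle DJK: cos(∠DJK) = (10² + 24² − 26²) / (2·10·24) = 0/480 = 0, so ∠DJK = 90°.

Therefore, the measure of angle ∠DJK = 90°.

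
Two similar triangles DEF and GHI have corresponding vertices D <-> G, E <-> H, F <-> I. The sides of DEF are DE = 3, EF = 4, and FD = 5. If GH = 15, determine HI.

Similar triangles have proportional sides. Setting up the proportion:
GH / DE = HI / EF
15 / 3 = HI / 4
HI = 4 * 15 / 3 = 20.

20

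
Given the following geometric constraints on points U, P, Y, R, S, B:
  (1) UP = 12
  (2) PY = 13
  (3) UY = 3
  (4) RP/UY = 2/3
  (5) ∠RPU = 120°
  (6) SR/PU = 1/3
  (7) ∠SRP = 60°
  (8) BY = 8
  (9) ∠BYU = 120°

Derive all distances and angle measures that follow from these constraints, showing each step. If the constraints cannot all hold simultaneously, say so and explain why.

The constraints are consistent.

From the given relations:
  RP = 2/3·UY = 2/3·3 = 2
  SR = 1/3·PU = 1/3·12 = 4

Step 1: From UP = 12, PR = 2, and ∠UPR = 120°, by the law of cosines:
  UR² = UP² + PR² - 2·UP·PR·cos(120°) = 144 + 4 + 24 = 172
  UR = 2·√43

Step 2: From UY = 3, YB = 8, and ∠UYB = 120°, by the law of cosines:
  UB² = UY² + YB² - 2·UY·YB·cos(120°) = 9 + 64 + 24 = 97
  UB = √97

Step 3: From PR = 2, RS = 4, and ∠PRS = 60°, by the law of cosines:
  PS² = PR² + RS² - 2·PR·RS·cos(60°) = 4 + 16 - 8 = 12
  PS = 2·√3

Step 4: From UP = 12, UY = 3, PY = 13, by the inverse law of cosines:
  cos(∠PUY) = (UP² + UY² - PY²) / (2·UP·UY)
  ∠PUY = 102.84°

Step 5: From PU = 12, PY = 13, UY = 3, by the inverse law of cosines:
  cos(∠UPY) = (PU² + PY² - UY²) / (2·PU·PY)
  ∠UPY = 13°

Step 6: From YP = 13, YU = 3, PU = 12, by the inverse law of cosines:
  cos(∠PYU) = (YP² + YU² - PU²) / (2·YP·YU)
  ∠PYU = 64.16°

Step 7: From UB = √97, UY = 3, BY = 8, by the inverse law of cosines:
  cos(∠BUY) = (UB² + UY² - BY²) / (2·UB·UY)
  ∠BUY = 44.7°

Step 8: From UP = 12, UR = 2·√43, PR = 2, by the inverse law of cosines:
  cos(∠PUR) = (UP² + UR² - PR²) / (2·UP·UR)
  ∠PUR = 7.59°

Step 9: From PR = 2, PS = 2·√3, RS = 4, by the inverse law of cosines:
  cos(∠RPS) = (PR² + PS² - RS²) / (2·PR·PS)
  ∠RPS = 90°

Step 10: From RP = 2, RU = 2·√43, PU = 12, by the inverse law of cosines:
  cos(∠PRU) = (RP² + RU² - PU²) / (2·RP·RU)
  ∠PRU = 52.41°

Step 11: From SP = 2·√3, SR = 4, PR = 2, by the inverse law of cosines:
  cos(∠PSR) = (SP² + SR² - PR²) / (2·SP·SR)
  ∠PSR = 30°

Step 12: From BU = √97, BY = 8, UY = 3, by the inverse law of cosines:
  cos(∠UBY) = (BU² + BY² - UY²) / (2·BU·BY)
  ∠UBY = 15.3°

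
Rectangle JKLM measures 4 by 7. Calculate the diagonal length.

d = sqrt(4^2 + 7^2) = sqrt(65)

sqrt(65)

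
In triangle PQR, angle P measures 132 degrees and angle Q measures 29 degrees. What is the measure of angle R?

angle R = 180 - 132 - 29 = 19 degrees.

19 degrees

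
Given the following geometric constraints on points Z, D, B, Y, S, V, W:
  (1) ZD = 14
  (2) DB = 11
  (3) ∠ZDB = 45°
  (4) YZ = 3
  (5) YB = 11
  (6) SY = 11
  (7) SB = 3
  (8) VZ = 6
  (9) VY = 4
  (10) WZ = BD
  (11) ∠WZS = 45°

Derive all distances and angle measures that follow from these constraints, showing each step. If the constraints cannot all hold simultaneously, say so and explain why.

The constraints are consistent.

From the given relations:
  WZ = BD = 11

Step 1: From ZD = 14, DB = 11, and ∠ZDB = 45°, by the law of cosines:
  ZB² = ZD² + DB² - 2·ZD·DB·cos(45°) = 196 + 121 - 217.8 = 99.21
  ZB ≈ 9.96

Step 2: From ZV = 6, ZY = 3, VY = 4, by the inverse law of cosines:
  cos(∠VZY) = (ZV² + ZY² - VY²) / (2·ZV·ZY)
  ∠VZY = 36.34°

Step 3: From BS = 3, BY = 11, SY = 11, by the inverse law of cosines:
  cos(∠SBY) = (BS² + BY² - SY²) / (2·BS·BY)
  ∠SBY = 82.16°

Step 4: From YB = 11, YS = 11, BS = 3, by the inverse law of cosines:
  cos(∠BYS) = (YB² + YS² - BS²) / (2·YB·YS)
  ∠BYS = 15.67°

Step 5: From YV = 4, YZ = 3, VZ = 6, by the inverse law of cosines:
  cos(∠VYZ) = (YV² + YZ² - VZ²) / (2·YV·YZ)
  ∠VYZ = 117.28°

Step 6: From SB = 3, SY = 11, BY = 11, by the inverse law of cosines:
  cos(∠BSY) = (SB² + SY² - BY²) / (2·SB·SY)
  ∠BSY = 82.16°

Step 7: From VY = 4, VZ = 6, YZ = 3, by the inverse law of cosines:
  cos(∠YVZ) = (VY² + VZ² - YZ²) / (2·VY·VZ)
  ∠YVZ = 26.38°

Step 8: From ZB = 9.96, ZD = 14, BD = 11, by the inverse law of cosines:
  cos(∠BZD) = (ZB² + ZD² - BD²) / (2·ZB·ZD)
  ∠BZD = 51.34°

Step 9: From ZB = 9.96, ZY = 3, BY = 11, by the inverse law of cosines:
  cos(∠BZY) = (ZB² + ZY² - BY²) / (2·ZB·ZY)
  ∠BZY = 102.36°

Step 10: From BD = 11, BZ = 9.96, DZ = 14, by the inverse law of cosines:
  cos(∠DBZ) = (BD² + BZ² - DZ²) / (2·BD·BZ)
  ∠DBZ = 83.66°

Step 11: From BY = 11, BZ = 9.96, YZ = 3, by the inverse law of cosines:
  cos(∠YBZ) = (BY² + BZ² - YZ²) / (2·BY·BZ)
  ∠YBZ = 15.45°

Step 12: From YB = 11, YZ = 3, BZ = 9.96, by the inverse law of cosines:
  cos(∠BYZ) = (YB² + YZ² - BZ²) / (2·YB·YZ)
  ∠BYZ = 62.19°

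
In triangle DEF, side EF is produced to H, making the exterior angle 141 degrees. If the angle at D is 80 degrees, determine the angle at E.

The exterior angle theorem states that an exterior angle equals the sum of the two non-adjacent interior angles.
So 141 = 80 + angle E, which gives angle E = 141 - 80 = 61 degrees.

61 degrees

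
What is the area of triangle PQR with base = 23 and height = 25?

A triangle's area is half the area of a rectangle with the same base and height.
Area = (1/2) * 23 * 25 = 575/2.

575/2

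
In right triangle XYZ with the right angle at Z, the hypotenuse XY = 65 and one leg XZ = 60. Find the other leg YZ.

YZ = sqrt(65^2 - 60^2) = sqrt(625) = 25

25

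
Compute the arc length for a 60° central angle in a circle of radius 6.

Arc length = 2πr × θ/360
= 2π × 6 × 1/6
= 2*pi

2*pi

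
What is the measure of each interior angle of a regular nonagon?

Each interior angle of a regular n-gon is (n - 2) * 180 / n.
For n = 9: (9 - 2) * 180 / 9 = 1260/9 = 140 degrees.

140 degrees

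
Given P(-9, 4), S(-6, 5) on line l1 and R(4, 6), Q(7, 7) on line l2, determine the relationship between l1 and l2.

Slope of line 1: m1 = (5 - 4)/(-6 - -9) = 1/3 = 1/3
Slope of line 2: m2 = (7 - 6)/(7 - 4) = 1/3 = 1/3
Two lines are parallel if and only if they have equal slopes (or both are vertical).
Here m1 = m2 = 1/3, confirming the lines are parallel.

Parallel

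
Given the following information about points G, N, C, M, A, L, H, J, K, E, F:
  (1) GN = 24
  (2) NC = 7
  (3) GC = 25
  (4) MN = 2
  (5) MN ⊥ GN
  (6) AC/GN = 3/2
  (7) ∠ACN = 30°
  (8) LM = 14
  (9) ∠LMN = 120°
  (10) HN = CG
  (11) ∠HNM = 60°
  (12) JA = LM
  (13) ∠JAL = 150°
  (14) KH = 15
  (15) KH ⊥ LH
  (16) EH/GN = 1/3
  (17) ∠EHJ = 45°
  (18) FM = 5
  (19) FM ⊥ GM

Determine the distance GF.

Step 1: By the law of cosines on triangle GNM: GM² = 24² + 2² − 2·24·2·cos(90°) = 580, so GM = 2·√145.
Step 2: By the law of cosines on triangle GMF: GF² = (2·√145)² + 5² − 2·2·√145·5·cos(90°) = 605, so GF = 11·√5.

Therefore, the length of GF = 11·√5.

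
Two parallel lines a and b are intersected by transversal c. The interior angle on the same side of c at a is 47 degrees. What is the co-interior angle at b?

Co-interior angles (same-side interior) formed by parallel lines and a transversal are supplementary (sum to 180 degrees).
The given angle is 47 degrees.
The co-interior angle = 180 - 47 = 133 degrees.

133 degrees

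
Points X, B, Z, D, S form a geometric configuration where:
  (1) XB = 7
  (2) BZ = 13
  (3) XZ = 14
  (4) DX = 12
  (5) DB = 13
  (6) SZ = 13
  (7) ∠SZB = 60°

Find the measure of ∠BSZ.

Step 1: By the law of cosines on triangle SZB: SB² = 13² + 13² − 2·13·13·cos(60°) = 169, so SB = 13.
Step 2: By the inverse law of cosines on triangle BSZ: cos(∠BSZ) = (13² + 13² − 13²) / (2·13·13) = 169/338 = 0.5, so ∠BSZ = 60°.

Therefore, the measure of angle ∠BSZ = 60°.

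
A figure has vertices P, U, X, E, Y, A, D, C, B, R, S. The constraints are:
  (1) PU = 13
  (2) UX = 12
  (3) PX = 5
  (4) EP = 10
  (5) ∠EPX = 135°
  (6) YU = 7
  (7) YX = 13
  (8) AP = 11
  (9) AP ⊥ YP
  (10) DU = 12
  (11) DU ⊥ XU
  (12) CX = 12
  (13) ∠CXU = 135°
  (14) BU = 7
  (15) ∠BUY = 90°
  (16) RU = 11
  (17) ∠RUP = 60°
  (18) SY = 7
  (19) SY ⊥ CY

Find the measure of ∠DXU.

Step 1: By the law of cosines on triangle XUD: XD² = 12² + 12² − 2·12·12·cos(90°) = 288, so XD = 12·√2.
Step 2: By the inverse law of cosines on triangle DXU: cos(∠DXU) = ((12·√2)² + 12² − 12²) / (2·12·√2·12) = 288/407.29 = 0.7071, so ∠DXU = 45°.

Therefore, the measure of angle ∠DXU = 45°.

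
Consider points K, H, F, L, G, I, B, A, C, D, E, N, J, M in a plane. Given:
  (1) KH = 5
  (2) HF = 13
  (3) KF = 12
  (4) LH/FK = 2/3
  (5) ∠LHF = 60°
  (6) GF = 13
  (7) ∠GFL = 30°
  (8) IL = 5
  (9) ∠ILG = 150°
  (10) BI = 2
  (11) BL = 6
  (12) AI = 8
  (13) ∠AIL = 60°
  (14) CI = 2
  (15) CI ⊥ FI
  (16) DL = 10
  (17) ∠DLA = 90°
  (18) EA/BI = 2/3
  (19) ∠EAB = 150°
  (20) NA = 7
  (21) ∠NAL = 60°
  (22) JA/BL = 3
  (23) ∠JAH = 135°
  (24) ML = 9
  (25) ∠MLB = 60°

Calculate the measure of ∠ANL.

Step 1: By the law of cosines on triangle LIA: LA² = 5² + 8² − 2·5·8·cos(60°) = 49, so LA = 7.
Step 2: By the law of cosines on triangle NAL: NL² = 7² + 7² − 2·7·7·cos(60°) = 49, so NL = 7.
Step 3: By the inverse law of cosines on triangle ANL: cos(∠ANL) = (7² + 7² − 7²) / (2·7·7) = 49/98 = 0.5, so ∠ANL = 60°.

Therefore, the measure of angle ∠ANL = 60°.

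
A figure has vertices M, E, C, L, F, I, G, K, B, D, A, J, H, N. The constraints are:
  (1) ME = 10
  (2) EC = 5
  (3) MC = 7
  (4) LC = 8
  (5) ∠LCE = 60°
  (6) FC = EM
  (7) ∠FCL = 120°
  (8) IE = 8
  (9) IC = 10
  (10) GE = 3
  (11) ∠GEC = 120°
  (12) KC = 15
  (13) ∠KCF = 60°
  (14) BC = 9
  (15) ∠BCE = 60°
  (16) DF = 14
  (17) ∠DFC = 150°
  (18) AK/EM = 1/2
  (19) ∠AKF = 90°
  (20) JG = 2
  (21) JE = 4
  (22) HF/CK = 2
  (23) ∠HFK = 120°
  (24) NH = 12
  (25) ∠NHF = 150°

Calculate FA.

From the given relations: FC = EM = 10; AK = 1/2·EM = 1/2·10 = 5.
Step 1: By the law of cosines on triangle FCK: FK² = 10² + 15² − 2·10·15·cos(60°) = 175, so FK = 5·√7.
Step 2: By the law of cosines on triangle FKA: FA² = (5·√7)² + 5² − 2·5·√7·5·cos(90°) = 200, so FA = 10·√2.

Therefore, the length of FA = 10·√2.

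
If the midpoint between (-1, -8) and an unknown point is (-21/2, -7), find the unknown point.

Using the midpoint formula: M = ((x1 + x2)/2, (y1 + y2)/2)
We know M = (-21/2, -7) and R = (-1, -8)
For x: -21/2 = (-1 + x2)/2, so x2 = 2*-21/2 - -1 = -20
For y: -7 = (-8 + y2)/2, so y2 = 2*-7 - -8 = -6
S = (-20, -6)

(-20, -6)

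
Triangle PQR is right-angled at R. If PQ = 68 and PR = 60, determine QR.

QR = sqrt(68^2 - 60^2) = sqrt(1024) = 32

32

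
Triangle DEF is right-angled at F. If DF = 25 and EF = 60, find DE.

DE = sqrt(25^2 + 60^2) = sqrt(4225) = 65

65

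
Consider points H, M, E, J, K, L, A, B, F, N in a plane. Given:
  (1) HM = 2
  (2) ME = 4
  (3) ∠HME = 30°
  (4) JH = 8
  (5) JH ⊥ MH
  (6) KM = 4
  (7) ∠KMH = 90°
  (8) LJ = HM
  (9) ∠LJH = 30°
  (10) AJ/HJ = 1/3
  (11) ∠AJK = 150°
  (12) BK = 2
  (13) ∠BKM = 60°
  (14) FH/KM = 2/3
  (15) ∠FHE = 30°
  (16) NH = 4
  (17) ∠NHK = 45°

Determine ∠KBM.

Step 1: By the law of cosines on triangle BKM: BM² = 2² + 4² − 2·2·4·cos(60°) = 12, so BM = 2·√3.
Step 2: By the inverse law of cosines on triangle KBM: cos(∠KBM) = (2² + (2·√3)² − 4²) / (2·2·2·√3) = 0/13.86 = 0, so ∠KBM = 90°.

Therefore, the measure of angle ∠KBM = 90°.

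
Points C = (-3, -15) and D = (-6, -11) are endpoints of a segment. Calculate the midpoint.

The midpoint is the average of the coordinates:
x: (-3 + -6)/2 = -9/2
y: (-15 + -11)/2 = -13
Midpoint = (-9/2, -13)

(-9/2, -13)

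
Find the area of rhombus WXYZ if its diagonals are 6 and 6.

Area = (6 * 6) / 2 = 36 / 2 = 18

18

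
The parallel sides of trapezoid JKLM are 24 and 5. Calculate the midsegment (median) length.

The midsegment (median) of a trapezoid connects the midpoints of the non-parallel sides.
Its length is the average of the two bases: (24 + 5) / 2 = 29/2.

29/2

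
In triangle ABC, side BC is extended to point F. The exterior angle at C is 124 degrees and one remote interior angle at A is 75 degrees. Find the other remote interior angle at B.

angle B = 124 - 75 = 49 degrees (exterior angle theorem).

49 degrees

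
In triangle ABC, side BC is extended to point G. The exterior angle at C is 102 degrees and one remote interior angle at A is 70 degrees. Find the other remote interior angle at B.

angle B = 102 - 70 = 32 degrees (exterior angle theorem).

32 degrees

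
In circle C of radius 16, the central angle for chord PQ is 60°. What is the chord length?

Chord = 2(16) sin(30°) = 16

16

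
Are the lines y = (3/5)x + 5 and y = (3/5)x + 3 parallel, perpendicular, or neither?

Slope of line 1: m1 = 3/5
Slope of line 2: m2 = 3/5
Two lines are parallel if and only if they have equal slopes (or both are vertical).
Here m1 = m2 = 3/5, confirming the lines are parallel.

Parallel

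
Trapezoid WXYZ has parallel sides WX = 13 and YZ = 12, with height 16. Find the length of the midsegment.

The midsegment of a trapezoid = (base1 + base2) / 2
midsegment = (13 + 12) / 2
midsegment = 25 / 2
midsegment = 25/2

25/2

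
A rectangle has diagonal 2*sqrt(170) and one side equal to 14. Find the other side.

Using the Pythagorean theorem: d^2 = a^2 + b^2
b^2 = d^2 - a^2
b^2 = 680 - 196
b^2 = 484
b = sqrt(484) = 22

22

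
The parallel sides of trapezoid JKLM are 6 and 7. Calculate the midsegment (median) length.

The midsegment (median) of a trapezoid connects the midpoints of the non-parallel sides.
Its length is the average of the two bases: (6 + 7) / 2 = 13/2.

13/2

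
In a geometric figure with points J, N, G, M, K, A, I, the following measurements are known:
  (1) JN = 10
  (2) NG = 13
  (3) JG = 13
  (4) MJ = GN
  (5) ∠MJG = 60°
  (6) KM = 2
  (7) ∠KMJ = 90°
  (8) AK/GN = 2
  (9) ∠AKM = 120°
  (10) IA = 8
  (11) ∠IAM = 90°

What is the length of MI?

From the given relations: AK = 2·GN = 2·13 = 26.
Step 1: By the law of cosines on triangle AKM: AM² = 26² + 2² − 2·26·2·cos(120°) = 732, so AM = 2·√183.
Step 2: By the law of cosines on triangle MAI: MI² = (2·√183)² + 8² − 2·2·√183·8·cos(90°) = 796, so MI = 2·√199.

Therefore, the length of MI = 2·√199.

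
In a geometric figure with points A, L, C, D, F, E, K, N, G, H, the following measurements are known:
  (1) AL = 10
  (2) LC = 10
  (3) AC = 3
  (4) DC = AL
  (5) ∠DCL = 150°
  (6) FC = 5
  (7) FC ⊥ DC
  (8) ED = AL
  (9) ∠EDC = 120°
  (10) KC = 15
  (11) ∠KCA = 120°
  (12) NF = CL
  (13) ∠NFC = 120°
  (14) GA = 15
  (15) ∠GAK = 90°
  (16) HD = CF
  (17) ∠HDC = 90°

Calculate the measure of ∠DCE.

From the given relations: DC = AL = 10; ED = AL = 10.
Step 1: By the law of cosines on triangle CDE: CE² = 10² + 10² − 2·10·10·cos(120°) = 300, so CE = 10·√3.
Step 2: By the inverse law of cosines on triangle DCE: cos(∠DCE) = (10² + (10·√3)² − 10²) / (2·10·10·√3) = 300/346.41 = 0.866, so ∠DCE = 30°.

Therefore, the measure of angle ∠DCE = 30°.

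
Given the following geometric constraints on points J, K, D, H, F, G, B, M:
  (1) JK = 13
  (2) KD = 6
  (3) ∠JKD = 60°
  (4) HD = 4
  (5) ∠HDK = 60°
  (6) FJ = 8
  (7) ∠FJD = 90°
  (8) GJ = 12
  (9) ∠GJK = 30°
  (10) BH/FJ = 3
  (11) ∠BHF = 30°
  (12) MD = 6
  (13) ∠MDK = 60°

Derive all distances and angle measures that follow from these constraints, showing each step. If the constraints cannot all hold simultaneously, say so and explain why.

The constraints are consistent.

From the given relations:
  BH = 3·FJ = 3·8 = 24

Step 1: From JK = 13, KD = 6, and ∠JKD = 60°, by the law of cosines:
  JD² = JK² + KD² - 2·JK·KD·cos(60°) = 169 + 36 - 78 = 127
  JD = √127

Step 2: From KD = 6, DH = 4, and ∠KDH = 60°, by the law of cosines:
  KH² = KD² + DH² - 2·KD·DH·cos(60°) = 36 + 16 - 24 = 28
  KH = 2·√7

Step 3: From KJ = 13, JG = 12, and ∠KJG = 30°, by the law of cosines:
  KG² = KJ² + JG² - 2·KJ·JG·cos(30°) = 169 + 144 - 270.2 = 42.8
  KG ≈ 6.54

Step 4: From KD = 6, DM = 6, and ∠KDM = 60°, by the law of cosines:
  KM² = KD² + DM² - 2·KD·DM·cos(60°) = 36 + 36 - 36 = 36
  KM = 6

Step 5: From DJ = √127, JF = 8, and ∠DJF = 90°, by the law of cosines:
  DF² = DJ² + JF² - 2·DJ·JF·cos(90°) = 127 + 64 - 0 = 191
  DF = √191

Step 6: From JD = √127, JK = 13, DK = 6, by the inverse law of cosines:
  cos(∠DJK) = (JD² + JK² - DK²) / (2·JD·JK)
  ∠DJK = 27.46°

Step 7: From KD = 6, KH = 2·√7, DH = 4, by the inverse law of cosines:
  cos(∠DKH) = (KD² + KH² - DH²) / (2·KD·KH)
  ∠DKH = 40.89°

Step 8: From KD = 6, KM = 6, DM = 6, by the inverse law of cosines:
  cos(∠DKM) = (KD² + KM² - DM²) / (2·KD·KM)
  ∠DKM = 60°

Step 9: From KG = 6.54, KJ = 13, GJ = 12, by the inverse law of cosines:
  cos(∠GKJ) = (KG² + KJ² - GJ²) / (2·KG·KJ)
  ∠GKJ = 66.51°

Step 10: From DJ = √127, DK = 6, JK = 13, by the inverse law of cosines:
  cos(∠JDK) = (DJ² + DK² - JK²) / (2·DJ·DK)
  ∠JDK = 92.54°

Step 11: From HD = 4, HK = 2·√7, DK = 6, by the inverse law of cosines:
  cos(∠DHK) = (HD² + HK² - DK²) / (2·HD·HK)
  ∠DHK = 79.11°

Step 12: From GJ = 12, GK = 6.54, JK = 13, by the inverse law of cosines:
  cos(∠JGK) = (GJ² + GK² - JK²) / (2·GJ·GK)
  ∠JGK = 83.49°

Step 13: From MD = 6, MK = 6, DK = 6, by the inverse law of cosines:
  cos(∠DMK) = (MD² + MK² - DK²) / (2·MD·MK)
  ∠DMK = 60°

Step 14: From DF = √191, DJ = √127, FJ = 8, by the inverse law of cosines:
  cos(∠FDJ) = (DF² + DJ² - FJ²) / (2·DF·DJ)
  ∠FDJ = 35.37°

Step 15: From FD = √191, FJ = 8, DJ = √127, by the inverse law of cosines:
  cos(∠DFJ) = (FD² + FJ² - DJ²) / (2·FD·FJ)
  ∠DFJ = 54.63°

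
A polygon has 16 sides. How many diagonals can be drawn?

Each of the 16 vertices connects to 13 non-adjacent vertices via diagonals.
Total connections = 16 × 13 = 208, but each diagonal is counted twice.
Number of diagonals = 208 / 2 = 104.

104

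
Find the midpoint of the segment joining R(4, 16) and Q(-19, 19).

M = ((x₁ + x₂)/2, (y₁ + y₂)/2)
= ((4 + -19)/2, (16 + 19)/2)
= (-15/2, 35/2) = (-15/2, 35/2)

(-15/2, 35/2)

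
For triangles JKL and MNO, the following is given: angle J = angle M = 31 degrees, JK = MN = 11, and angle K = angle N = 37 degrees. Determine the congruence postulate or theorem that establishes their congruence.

Consider the given information: angle J = angle M = 31 degrees, JK = MN = 11, and angle K = angle N = 37 degrees
This is not SSS or AAS: SSS requires all three pairs of sides, but we don't have that. AAS requires two angles and a non-included side.
The correct criterion is ASA. Two pairs of corresponding angles and the included side are equal (Angle-Side-Angle).

ASA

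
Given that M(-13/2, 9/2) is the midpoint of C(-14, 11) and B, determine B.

Using the midpoint formula: M = ((x1 + x2)/2, (y1 + y2)/2)
We know M = (-13/2, 9/2) and C = (-14, 11)
For x: -13/2 = (-14 + x2)/2, so x2 = 2*-13/2 - -14 = 1
For y: 9/2 = (11 + y2)/2, so y2 = 2*9/2 - 11 = -2
B = (1, -2)

(1, -2)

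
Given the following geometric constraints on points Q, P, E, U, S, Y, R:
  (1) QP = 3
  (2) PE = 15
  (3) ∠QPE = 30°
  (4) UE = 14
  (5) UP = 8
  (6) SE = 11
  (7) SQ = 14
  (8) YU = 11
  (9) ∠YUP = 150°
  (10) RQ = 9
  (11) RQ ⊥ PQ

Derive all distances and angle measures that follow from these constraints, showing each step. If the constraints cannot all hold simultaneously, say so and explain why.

The constraints are consistent.

Step 1: From QP = 3, PE = 15, and ∠QPE = 30°, by the law of cosines:
  QE² = QP² + PE² - 2·QP·PE·cos(30°) = 9 + 225 - 77.94 = 156.1
  QE ≈ 12.49

Step 2: From PU = 8, UY = 11, and ∠PUY = 150°, by the law of cosines:
  PY² = PU² + UY² - 2·PU·UY·cos(150°) = 64 + 121 + 152.4 = 337.4
  PY ≈ 18.37

Step 3: From PQ = 3, QR = 9, and ∠PQR = 90°, by the law of cosines:
  PR² = PQ² + QR² - 2·PQ·QR·cos(90°) = 9 + 81 - 0 = 90
  PR = 3·√10

Step 4: From PE = 15, PU = 8, EU = 14, by the inverse law of cosines:
  cos(∠EPU) = (PE² + PU² - EU²) / (2·PE·PU)
  ∠EPU = 67.2°

Step 5: From EP = 15, EU = 14, PU = 8, by the inverse law of cosines:
  cos(∠PEU) = (EP² + EU² - PU²) / (2·EP·EU)
  ∠PEU = 31.79°

Step 6: From UE = 14, UP = 8, EP = 15, by the inverse law of cosines:
  cos(∠EUP) = (UE² + UP² - EP²) / (2·UE·UP)
  ∠EUP = 81.01°

Step 7: From QE = 12.49, QP = 3, EP = 15, by the inverse law of cosines:
  cos(∠EQP) = (QE² + QP² - EP²) / (2·QE·QP)
  ∠EQP = 143.1°

Step 8: From QE = 12.49, QS = 14, ES = 11, by the inverse law of cosines:
  cos(∠EQS) = (QE² + QS² - ES²) / (2·QE·QS)
  ∠EQS = 48.66°

Step 9: From PQ = 3, PR = 3·√10, QR = 9, by the inverse law of cosines:
  cos(∠QPR) = (PQ² + PR² - QR²) / (2·PQ·PR)
  ∠QPR = 71.57°

Step 10: From PU = 8, PY = 18.37, UY = 11, by the inverse law of cosines:
  cos(∠UPY) = (PU² + PY² - UY²) / (2·PU·PY)
  ∠UPY = 17.42°

Step 11: From EP = 15, EQ = 12.49, PQ = 3, by the inverse law of cosines:
  cos(∠PEQ) = (EP² + EQ² - PQ²) / (2·EP·EQ)
  ∠PEQ = 6.9°

Step 12: From EQ = 12.49, ES = 11, QS = 14, by the inverse law of cosines:
  cos(∠QES) = (EQ² + ES² - QS²) / (2·EQ·ES)
  ∠QES = 72.85°

Step 13: From SE = 11, SQ = 14, EQ = 12.49, by the inverse law of cosines:
  cos(∠ESQ) = (SE² + SQ² - EQ²) / (2·SE·SQ)
  ∠ESQ = 58.5°

Step 14: From YP = 18.37, YU = 11, PU = 8, by the inverse law of cosines:
  cos(∠PYU) = (YP² + YU² - PU²) / (2·YP·YU)
  ∠PYU = 12.58°

Step 15: From RP = 3·√10, RQ = 9, PQ = 3, by the inverse law of cosines:
  cos(∠PRQ) = (RP² + RQ² - PQ²) / (2·RP·RQ)
  ∠PRQ = 18.43°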